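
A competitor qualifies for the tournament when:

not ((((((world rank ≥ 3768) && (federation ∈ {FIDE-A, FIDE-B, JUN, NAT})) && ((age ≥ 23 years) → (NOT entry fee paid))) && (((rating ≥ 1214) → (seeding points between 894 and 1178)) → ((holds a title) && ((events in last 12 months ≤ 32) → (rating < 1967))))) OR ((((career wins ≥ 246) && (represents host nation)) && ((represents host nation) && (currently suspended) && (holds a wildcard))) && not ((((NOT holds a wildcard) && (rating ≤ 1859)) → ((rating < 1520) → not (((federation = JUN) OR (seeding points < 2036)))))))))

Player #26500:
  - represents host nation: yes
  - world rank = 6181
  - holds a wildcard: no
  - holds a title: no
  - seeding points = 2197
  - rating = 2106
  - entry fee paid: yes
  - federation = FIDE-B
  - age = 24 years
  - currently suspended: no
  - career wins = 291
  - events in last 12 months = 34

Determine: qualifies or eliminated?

Atomic conditions:
  world rank ≥ 3768: 6181 ≥ 3768 is true
  federation ∈ {FIDE-A, FIDE-B, JUN, NAT}: FIDE-B is in the set → true
  age ≥ 23 years: 24 ≥ 23 is true
  NOT entry fee paid: yes → false
  rating ≥ 1214: 2106 ≥ 1214 is true
  seeding points between 894 and 1178: 2197 in [894, 1178] is false
  holds a title: no → false
  events in last 12 months ≤ 32: 34 ≤ 32 is false
  rating < 1967: 2106 < 1967 is false
  career wins ≥ 246: 291 ≥ 246 is true
  represents host nation: yes → true
  currently suspended: no → false
  holds a wildcard: no → false
  NOT holds a wildcard: no → true
  rating ≤ 1859: 2106 ≤ 1859 is false
  rating < 1520: 2106 < 1520 is false
  federation = JUN: FIDE-B == JUN is false
  seeding points < 2036: 2197 < 2036 is false
Combine:
[1.1.1.1] true AND true = true
[1.1.1.2] true → false = false
[1.1.1] true AND false = false
[1.1.2.1] true → false = false
[1.1.2.2.2] false → false (antecedent false ⇒ implication holds) = true
[1.1.2.2] false AND true = false
[1.1.2] false → false (antecedent false ⇒ implication holds) = true
[1.1] false AND true = false
[1.2.1.1] true AND true = true
[1.2.1.2] true AND false AND false = false
[1.2.1] true AND false = false
[1.2.2.1.1] true AND false = false
[1.2.2.1.2.2.1] false OR false = false
[1.2.2.1.2.2] NOT false = true
[1.2.2.1.2] false → true (antecedent false ⇒ implication holds) = true
[1.2.2.1] false → true (antecedent false ⇒ implication holds) = true
[1.2.2] NOT true = false
[1.2] false AND false = false
[1] false OR false = false
[root] NOT false = true
Overall: true → qualifies

Qualifies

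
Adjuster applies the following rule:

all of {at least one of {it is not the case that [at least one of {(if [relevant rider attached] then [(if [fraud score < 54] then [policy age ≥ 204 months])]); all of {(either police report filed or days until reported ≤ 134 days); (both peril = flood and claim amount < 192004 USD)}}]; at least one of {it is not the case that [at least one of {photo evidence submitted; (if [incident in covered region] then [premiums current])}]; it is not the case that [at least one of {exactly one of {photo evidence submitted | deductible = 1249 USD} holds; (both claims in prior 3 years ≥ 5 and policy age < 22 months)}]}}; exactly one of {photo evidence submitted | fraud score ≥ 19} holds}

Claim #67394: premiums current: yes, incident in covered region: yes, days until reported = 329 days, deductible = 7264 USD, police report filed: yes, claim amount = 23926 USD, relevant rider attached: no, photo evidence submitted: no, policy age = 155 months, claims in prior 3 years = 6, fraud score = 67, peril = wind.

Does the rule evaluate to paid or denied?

Atomic conditions:
  relevant rider attached: no → false
  fraud score < 54: 67 < 54 is false
  policy age ≥ 204 months: 155 ≥ 204 is false
  police report filed: yes → true
  days until reported ≤ 134 days: 329 ≤ 134 is false
  peril = flood: wind == flood is false
  claim amount < 192004 USD: 23926 < 192004 is true
  photo evidence submitted: no → false
  incident in covered region: yes → true
  premiums current: yes → true
  deductible = 1249 USD: 7264 == 1249 is false
  claims in prior 3 years ≥ 5: 6 ≥ 5 is true
  policy age < 22 months: 155 < 22 is false
  fraud score ≥ 19: 67 ≥ 19 is true
Combine:
[1.1.1.1.2] false → false (antecedent false ⇒ implication holds) = true
[1.1.1.1] false → true (antecedent false ⇒ implication holds) = true
[1.1.1.2.1] true OR false = true
[1.1.1.2.2] false AND true = false
[1.1.1.2] true AND false = false
[1.1.1] true OR false = true
[1.1] NOT true = false
[1.2.1.1.2] true → true = true
[1.2.1.1] false OR true = true
[1.2.1] NOT true = false
[1.2.2.1.1] exactly-one(false, false) = false
[1.2.2.1.2] true AND false = false
[1.2.2.1] false OR false = false
[1.2.2] NOT false = true
[1.2] false OR true = true
[1] false OR true = true
[2] exactly-one(false, true) = true
[root] true AND true = true
Overall: true → paid

Paid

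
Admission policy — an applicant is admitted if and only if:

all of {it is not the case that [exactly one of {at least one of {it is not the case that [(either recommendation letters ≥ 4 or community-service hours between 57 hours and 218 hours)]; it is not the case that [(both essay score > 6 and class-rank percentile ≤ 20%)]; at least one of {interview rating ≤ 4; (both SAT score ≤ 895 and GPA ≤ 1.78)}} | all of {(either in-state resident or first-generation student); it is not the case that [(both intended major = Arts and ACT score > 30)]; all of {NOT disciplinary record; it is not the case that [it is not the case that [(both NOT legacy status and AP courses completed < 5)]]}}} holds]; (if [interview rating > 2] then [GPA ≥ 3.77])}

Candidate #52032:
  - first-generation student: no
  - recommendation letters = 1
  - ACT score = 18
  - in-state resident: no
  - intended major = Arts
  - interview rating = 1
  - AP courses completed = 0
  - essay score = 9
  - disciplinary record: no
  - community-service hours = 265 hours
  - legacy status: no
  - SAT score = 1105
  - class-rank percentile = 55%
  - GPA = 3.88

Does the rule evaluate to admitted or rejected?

Atomic conditions:
  recommendation letters ≥ 4: 1 ≥ 4 is false
  community-service hours between 57 hours and 218 hours: 265 in [57, 218] is false
  essay score > 6: 9 > 6 is true
  class-rank percentile ≤ 20%: 55 ≤ 20 is false
  interview rating ≤ 4: 1 ≤ 4 is true
  SAT score ≤ 895: 1105 ≤ 895 is false
  GPA ≤ 1.78: 3.88 ≤ 1.78 is false
  in-state resident: no → false
  first-generation student: no → false
  intended major = Arts: Arts == Arts is true
  ACT score > 30: 18 > 30 is false
  NOT disciplinary record: no → true
  NOT legacy status: no → true
  AP courses completed < 5: 0 < 5 is true
  interview rating > 2: 1 > 2 is false
  GPA ≥ 3.77: 3.88 ≥ 3.77 is true
Combine:
[1.1.1.1.1] false OR false = false
[1.1.1.1] NOT false = true
[1.1.1.2.1] true AND false = false
[1.1.1.2] NOT false = true
[1.1.1.3.2] false AND false = false
[1.1.1.3] true OR false = true
[1.1.1] true OR true OR true = true
[1.1.2.1] false OR false = false
[1.1.2.2.1] true AND false = false
[1.1.2.2] NOT false = true
[1.1.2.3.2.1.1] true AND true = true
[1.1.2.3.2.1] NOT true = false
[1.1.2.3.2] NOT false = true
[1.1.2.3] true AND true = true
[1.1.2] false AND true AND true = false
[1.1] exactly-one(true, false) = true
[1] NOT true = false
[2] false → true (antecedent false ⇒ implication holds) = true
[root] false AND true = false
Overall: false → rejected

Rejected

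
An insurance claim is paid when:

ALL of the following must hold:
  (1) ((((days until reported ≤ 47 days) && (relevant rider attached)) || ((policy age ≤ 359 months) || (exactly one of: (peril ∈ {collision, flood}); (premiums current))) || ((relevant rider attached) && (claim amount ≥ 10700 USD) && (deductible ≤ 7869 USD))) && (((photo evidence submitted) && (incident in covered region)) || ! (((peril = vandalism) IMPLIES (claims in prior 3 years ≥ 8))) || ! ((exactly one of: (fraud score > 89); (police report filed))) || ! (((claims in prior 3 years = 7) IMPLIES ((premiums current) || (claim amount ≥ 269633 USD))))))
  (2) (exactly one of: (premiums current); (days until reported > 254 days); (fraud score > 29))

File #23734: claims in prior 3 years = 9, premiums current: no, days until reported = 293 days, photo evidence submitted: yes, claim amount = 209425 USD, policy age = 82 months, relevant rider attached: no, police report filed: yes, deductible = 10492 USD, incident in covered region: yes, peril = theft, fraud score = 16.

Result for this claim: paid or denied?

Atomic conditions:
  days until reported ≤ 47 days: 293 ≤ 47 is false
  relevant rider attached: no → false
  policy age ≤ 359 months: 82 ≤ 359 is true
  peril ∈ {collision, flood}: theft is not in the set → false
  premiums current: no → false
  claim amount ≥ 10700 USD: 209425 ≥ 10700 is true
  deductible ≤ 7869 USD: 10492 ≤ 7869 is false
  photo evidence submitted: yes → true
  incident in covered region: yes → true
  peril = vandalism: theft == vandalism is false
  claims in prior 3 years ≥ 8: 9 ≥ 8 is true
  fraud score > 89: 16 > 89 is false
  police report filed: yes → true
  claims in prior 3 years = 7: 9 == 7 is false
  claim amount ≥ 269633 USD: 209425 ≥ 269633 is false
  days until reported > 254 days: 293 > 254 is true
  fraud score > 29: 16 > 29 is false
Combine:
[1.1.1] false AND false = false
[1.1.2.2] exactly-one(false, false) = false
[1.1.2] true OR false = true
[1.1.3] false AND true AND false = false
[1.1] false OR true OR false = true
[1.2.1] true AND true = true
[1.2.2.1] false → true (antecedent false ⇒ implication holds) = true
[1.2.2] NOT true = false
[1.2.3.1] exactly-one(false, true) = true
[1.2.3] NOT true = false
[1.2.4.1.2] false OR false = false
[1.2.4.1] false → false (antecedent false ⇒ implication holds) = true
[1.2.4] NOT true = false
[1.2] true OR false OR false OR false = true
[1] true AND true = true
[2] exactly-one(false, true, false) = true
[root] true AND true = true
Overall: true → paid

Paid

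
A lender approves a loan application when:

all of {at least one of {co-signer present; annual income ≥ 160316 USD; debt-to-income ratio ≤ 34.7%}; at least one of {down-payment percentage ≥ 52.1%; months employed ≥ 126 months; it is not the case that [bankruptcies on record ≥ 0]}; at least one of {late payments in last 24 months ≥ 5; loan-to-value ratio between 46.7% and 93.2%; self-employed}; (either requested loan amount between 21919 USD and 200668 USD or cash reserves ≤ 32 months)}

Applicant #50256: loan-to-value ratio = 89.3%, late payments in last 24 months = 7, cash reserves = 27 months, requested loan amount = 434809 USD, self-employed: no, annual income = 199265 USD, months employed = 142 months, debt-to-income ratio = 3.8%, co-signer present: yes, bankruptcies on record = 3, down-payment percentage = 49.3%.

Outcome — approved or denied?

Atomic conditions:
  co-signer present: yes → true
  annual income ≥ 160316 USD: 199265 ≥ 160316 is true
  debt-to-income ratio ≤ 34.7%: 3.8 ≤ 34.7 is true
  down-payment percentage ≥ 52.1%: 49.3 ≥ 52.1 is false
  months employed ≥ 126 months: 142 ≥ 126 is true
  bankruptcies on record ≥ 0: 3 ≥ 0 is true
  late payments in last 24 months ≥ 5: 7 ≥ 5 is true
  loan-to-value ratio between 46.7% and 93.2%: 89.3 in [46.7, 93.2] is true
  self-employed: no → false
  requested loan amount between 21919 USD and 200668 USD: 434809 in [21919, 200668] is false
  cash reserves ≤ 32 months: 27 ≤ 32 is true
Combine:
[1] true OR true OR true = true
[2.3] NOT true = false
[2] false OR true OR false = true
[3] true OR true OR false = true
[4] false OR true = true
[root] true AND true AND true AND true = true
Overall: true → approved

Approved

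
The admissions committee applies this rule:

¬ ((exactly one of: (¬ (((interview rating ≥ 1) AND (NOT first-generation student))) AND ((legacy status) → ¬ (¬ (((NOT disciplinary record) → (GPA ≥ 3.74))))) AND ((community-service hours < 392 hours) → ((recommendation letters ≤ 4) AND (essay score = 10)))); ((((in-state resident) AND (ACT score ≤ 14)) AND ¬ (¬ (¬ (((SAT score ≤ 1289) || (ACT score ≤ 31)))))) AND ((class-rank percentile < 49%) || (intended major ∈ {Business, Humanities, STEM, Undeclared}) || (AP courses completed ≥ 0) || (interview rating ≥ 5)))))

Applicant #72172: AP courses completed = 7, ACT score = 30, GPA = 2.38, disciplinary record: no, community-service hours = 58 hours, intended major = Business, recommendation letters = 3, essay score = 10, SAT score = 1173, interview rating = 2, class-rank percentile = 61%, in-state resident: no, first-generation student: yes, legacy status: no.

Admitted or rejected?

Atomic conditions:
  interview rating ≥ 1: 2 ≥ 1 is true
  NOT first-generation student: yes → false
  legacy status: no → false
  NOT disciplinary record: no → true
  GPA ≥ 3.74: 2.38 ≥ 3.74 is false
  community-service hours < 392 hours: 58 < 392 is true
  recommendation letters ≤ 4: 3 ≤ 4 is true
  essay score = 10: 10 == 10 is true
  in-state resident: no → false
  ACT score ≤ 14: 30 ≤ 14 is false
  SAT score ≤ 1289: 1173 ≤ 1289 is true
  ACT score ≤ 31: 30 ≤ 31 is true
  class-rank percentile < 49%: 61 < 49 is false
  intended major ∈ {Business, Humanities, STEM, Undeclared}: Business is in the set → true
  AP courses completed ≥ 0: 7 ≥ 0 is true
  interview rating ≥ 5: 2 ≥ 5 is false
Combine:
[1.1.1.1] true AND false = false
[1.1.1] NOT false = true
[1.1.2.2.1.1] true → false = false
[1.1.2.2.1] NOT false = true
[1.1.2.2] NOT true = false
[1.1.2] false → false (antecedent false ⇒ implication holds) = true
[1.1.3.2] true AND true = true
[1.1.3] true → true = true
[1.1] true AND true AND true = true
[1.2.1.1] false AND false = false
[1.2.1.2.1.1.1] true OR true = true
[1.2.1.2.1.1] NOT true = false
[1.2.1.2.1] NOT false = true
[1.2.1.2] NOT true = false
[1.2.1] false AND false = false
[1.2.2] false OR true OR true OR false = true
[1.2] false AND true = false
[1] exactly-one(true, false) = true
[root] NOT true = false
Overall: false → rejected

Rejected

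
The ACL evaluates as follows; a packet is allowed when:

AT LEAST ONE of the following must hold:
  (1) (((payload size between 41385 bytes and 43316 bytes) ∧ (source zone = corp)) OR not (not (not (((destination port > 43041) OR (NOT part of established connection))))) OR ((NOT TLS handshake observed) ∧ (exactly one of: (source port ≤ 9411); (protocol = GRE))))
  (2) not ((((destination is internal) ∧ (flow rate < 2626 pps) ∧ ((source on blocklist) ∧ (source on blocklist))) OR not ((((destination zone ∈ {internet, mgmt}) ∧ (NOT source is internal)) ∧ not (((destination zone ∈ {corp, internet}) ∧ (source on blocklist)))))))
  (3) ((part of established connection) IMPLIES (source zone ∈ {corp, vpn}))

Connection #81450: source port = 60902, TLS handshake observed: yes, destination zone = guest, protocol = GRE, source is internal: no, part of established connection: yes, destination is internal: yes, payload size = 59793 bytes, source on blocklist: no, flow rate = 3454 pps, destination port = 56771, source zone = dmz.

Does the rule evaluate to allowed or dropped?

Atomic conditions:
  payload size between 41385 bytes and 43316 bytes: 59793 in [41385, 43316] is false
  source zone = corp: dmz == corp is false
  destination port > 43041: 56771 > 43041 is true
  NOT part of established connection: yes → false
  NOT TLS handshake observed: yes → false
  source port ≤ 9411: 60902 ≤ 9411 is false
  protocol = GRE: GRE == GRE is true
  destination is internal: yes → true
  flow rate < 2626 pps: 3454 < 2626 is false
  source on blocklist: no → false
  destination zone ∈ {internet, mgmt}: guest is not in the set → false
  NOT source is internal: no → true
  destination zone ∈ {corp, internet}: guest is not in the set → false
  part of established connection: yes → true
  source zone ∈ {corp, vpn}: dmz is not in the set → false
Combine:
[1.1] false AND false = false
[1.2.1.1.1] true OR false = true
[1.2.1.1] NOT true = false
[1.2.1] NOT false = true
[1.2] NOT true = false
[1.3.2] exactly-one(false, true) = true
[1.3] false AND true = false
[1] false OR false OR false = false
[2.1.1.3] false AND false = false
[2.1.1] true AND false AND false = false
[2.1.2.1.1] false AND true = false
[2.1.2.1.2.1] false AND false = false
[2.1.2.1.2] NOT false = true
[2.1.2.1] false AND true = false
[2.1.2] NOT false = true
[2.1] false OR true = true
[2] NOT true = false
[3] true → false = false
[root] false OR false OR false = false
Overall: false → dropped

Dropped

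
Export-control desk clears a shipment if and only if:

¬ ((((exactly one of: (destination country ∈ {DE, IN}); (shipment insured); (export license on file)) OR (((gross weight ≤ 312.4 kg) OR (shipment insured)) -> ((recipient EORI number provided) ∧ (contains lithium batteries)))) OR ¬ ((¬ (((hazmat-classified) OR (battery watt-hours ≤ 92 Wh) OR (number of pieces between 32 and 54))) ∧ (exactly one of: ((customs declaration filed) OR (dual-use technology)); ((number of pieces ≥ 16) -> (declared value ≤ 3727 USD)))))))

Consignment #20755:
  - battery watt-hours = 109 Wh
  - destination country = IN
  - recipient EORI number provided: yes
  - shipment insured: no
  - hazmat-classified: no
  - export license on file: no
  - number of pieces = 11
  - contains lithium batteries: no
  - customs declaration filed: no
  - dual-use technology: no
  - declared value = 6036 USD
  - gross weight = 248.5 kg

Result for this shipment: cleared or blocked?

Atomic conditions:
  destination country ∈ {DE, IN}: IN is in the set → true
  shipment insured: no → false
  export license on file: no → false
  gross weight ≤ 312.4 kg: 248.5 ≤ 312.4 is true
  recipient EORI number provided: yes → true
  contains lithium batteries: no → false
  hazmat-classified: no → false
  battery watt-hours ≤ 92 Wh: 109 ≤ 92 is false
  number of pieces between 32 and 54: 11 in [32, 54] is false
  customs declaration filed: no → false
  dual-use technology: no → false
  number of pieces ≥ 16: 11 ≥ 16 is false
  declared value ≤ 3727 USD: 6036 ≤ 3727 is false
Combine:
[1.1.1] exactly-one(true, false, false) = true
[1.1.2.1] true OR false = true
[1.1.2.2] true AND false = false
[1.1.2] true → false = false
[1.1] true OR false = true
[1.2.1.1.1] false OR false OR false = false
[1.2.1.1] NOT false = true
[1.2.1.2.1] false OR false = false
[1.2.1.2.2] false → false (antecedent false ⇒ implication holds) = true
[1.2.1.2] exactly-one(false, true) = true
[1.2.1] true AND true = true
[1.2] NOT true = false
[1] true OR false = true
[root] NOT true = false
Overall: false → blocked

Blocked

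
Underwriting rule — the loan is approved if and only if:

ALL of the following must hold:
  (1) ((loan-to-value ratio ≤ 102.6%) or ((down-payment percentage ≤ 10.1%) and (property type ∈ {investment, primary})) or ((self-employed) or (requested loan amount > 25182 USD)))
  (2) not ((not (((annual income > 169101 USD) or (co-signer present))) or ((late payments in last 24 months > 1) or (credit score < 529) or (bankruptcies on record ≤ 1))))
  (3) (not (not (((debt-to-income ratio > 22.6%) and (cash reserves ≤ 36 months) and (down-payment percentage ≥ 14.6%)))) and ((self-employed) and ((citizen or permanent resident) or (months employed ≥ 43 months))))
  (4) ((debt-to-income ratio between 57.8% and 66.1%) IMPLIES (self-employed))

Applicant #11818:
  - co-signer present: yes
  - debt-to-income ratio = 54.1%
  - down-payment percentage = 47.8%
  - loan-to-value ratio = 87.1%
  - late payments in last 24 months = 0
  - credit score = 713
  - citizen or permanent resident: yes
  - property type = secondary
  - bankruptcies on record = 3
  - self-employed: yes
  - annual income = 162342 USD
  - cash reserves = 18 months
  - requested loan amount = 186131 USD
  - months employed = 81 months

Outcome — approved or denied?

Atomic conditions:
  loan-to-value ratio ≤ 102.6%: 87.1 ≤ 102.6 is true
  down-payment percentage ≤ 10.1%: 47.8 ≤ 10.1 is false
  property type ∈ {investment, primary}: secondary is not in the set → false
  self-employed: yes → true
  requested loan amount > 25182 USD: 186131 > 25182 is true
  annual income > 169101 USD: 162342 > 169101 is false
  co-signer present: yes → true
  late payments in last 24 months > 1: 0 > 1 is false
  credit score < 529: 713 < 529 is false
  bankruptcies on record ≤ 1: 3 ≤ 1 is false
  debt-to-income ratio > 22.6%: 54.1 > 22.6 is true
  cash reserves ≤ 36 months: 18 ≤ 36 is true
  down-payment percentage ≥ 14.6%: 47.8 ≥ 14.6 is true
  citizen or permanent resident: yes → true
  months employed ≥ 43 months: 81 ≥ 43 is true
  debt-to-income ratio between 57.8% and 66.1%: 54.1 in [57.8, 66.1] is false
Combine:
[1.2] false AND false = false
[1.3] true OR true = true
[1] true OR false OR true = true
[2.1.1.1] false OR true = true
[2.1.1] NOT true = false
[2.1.2] false OR false OR false = false
[2.1] false OR false = false
[2] NOT false = true
[3.1.1.1] true AND true AND true = true
[3.1.1] NOT true = false
[3.1] NOT false = true
[3.2.2] true OR true = true
[3.2] true AND true = true
[3] true AND true = true
[4] false → true (antecedent false ⇒ implication holds) = true
[root] true AND true AND true AND true = true
Overall: true → approved

Approved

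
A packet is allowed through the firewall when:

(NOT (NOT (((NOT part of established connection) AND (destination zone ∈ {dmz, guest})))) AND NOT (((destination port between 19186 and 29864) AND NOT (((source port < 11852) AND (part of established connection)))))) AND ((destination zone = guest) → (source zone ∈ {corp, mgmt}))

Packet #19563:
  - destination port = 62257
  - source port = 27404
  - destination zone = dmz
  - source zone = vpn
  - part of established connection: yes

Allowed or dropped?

Dropped

Atomic conditions:
  NOT part of established connection: yes → false
  destination zone ∈ {dmz, guest}: dmz is in the set → true
  destination port between 19186 and 29864: 62257 in [19186, 29864] is false
  source port < 11852: 27404 < 11852 is false
  part of established connection: yes → true
  destination zone = guest: dmz == guest is false
  source zone ∈ {corp, mgmt}: vpn is not in the set → false
Combine:
[1.1.1.1] false AND true = false
[1.1.1] NOT false = true
[1.1] NOT true = false
[1.2.1.2.1] false AND true = false
[1.2.1.2] NOT false = true
[1.2.1] false AND true = false
[1.2] NOT false = true
[1] false AND true = false
[2] false → false (antecedent false ⇒ implication holds) = true
[root] false AND true = false
Overall: false → dropped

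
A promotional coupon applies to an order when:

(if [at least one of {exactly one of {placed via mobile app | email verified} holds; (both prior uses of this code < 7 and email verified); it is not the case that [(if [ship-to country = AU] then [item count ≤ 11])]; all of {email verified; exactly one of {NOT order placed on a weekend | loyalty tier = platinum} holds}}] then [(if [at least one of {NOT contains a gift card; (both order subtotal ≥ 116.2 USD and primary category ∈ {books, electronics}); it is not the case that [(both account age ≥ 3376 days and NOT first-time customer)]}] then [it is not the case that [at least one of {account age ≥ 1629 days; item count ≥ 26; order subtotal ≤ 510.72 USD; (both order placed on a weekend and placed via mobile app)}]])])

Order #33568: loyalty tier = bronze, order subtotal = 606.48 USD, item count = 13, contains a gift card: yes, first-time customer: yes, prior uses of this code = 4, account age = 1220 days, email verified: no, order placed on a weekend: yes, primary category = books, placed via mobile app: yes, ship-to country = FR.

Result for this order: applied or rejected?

Rejected

Atomic conditions:
  placed via mobile app: yes → true
  email verified: no → false
  prior uses of this code < 7: 4 < 7 is true
  ship-to country = AU: FR == AU is false
  item count ≤ 11: 13 ≤ 11 is false
  NOT order placed on a weekend: yes → false
  loyalty tier = platinum: bronze == platinum is false
  NOT contains a gift card: yes → false
  order subtotal ≥ 116.2 USD: 606.48 ≥ 116.2 is true
  primary category ∈ {books, electronics}: books is in the set → true
  account age ≥ 3376 days: 1220 ≥ 3376 is false
  NOT first-time customer: yes → false
  account age ≥ 1629 days: 1220 ≥ 1629 is false
  item count ≥ 26: 13 ≥ 26 is false
  order subtotal ≤ 510.72 USD: 606.48 ≤ 510.72 is false
  order placed on a weekend: yes → true
Combine:
[1.1] exactly-one(true, false) = true
[1.2] true AND false = false
[1.3.1] false → false (antecedent false ⇒ implication holds) = true
[1.3] NOT true = false
[1.4.2] exactly-one(false, false) = false
[1.4] false AND false = false
[1] true OR false OR false OR false = true
[2.1.2] true AND true = true
[2.1.3.1] false AND false = false
[2.1.3] NOT false = true
[2.1] false OR true OR true = true
[2.2.1.4] true AND true = true
[2.2.1] false OR false OR false OR true = true
[2.2] NOT true = false
[2] true → false = false
[root] true → false = false
Overall: false → rejected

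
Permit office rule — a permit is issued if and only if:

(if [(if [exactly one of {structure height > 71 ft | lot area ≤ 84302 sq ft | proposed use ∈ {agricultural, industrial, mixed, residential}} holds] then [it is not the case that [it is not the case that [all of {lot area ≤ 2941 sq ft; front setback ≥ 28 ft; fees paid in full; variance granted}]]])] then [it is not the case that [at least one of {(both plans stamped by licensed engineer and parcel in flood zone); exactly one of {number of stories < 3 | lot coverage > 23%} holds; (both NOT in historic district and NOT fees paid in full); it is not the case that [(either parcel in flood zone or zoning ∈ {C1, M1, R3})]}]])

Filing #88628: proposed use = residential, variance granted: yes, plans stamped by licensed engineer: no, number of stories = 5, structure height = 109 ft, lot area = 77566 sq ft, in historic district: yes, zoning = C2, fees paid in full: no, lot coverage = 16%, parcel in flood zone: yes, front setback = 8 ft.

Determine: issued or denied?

Issued

Atomic conditions:
  structure height > 71 ft: 109 > 71 is true
  lot area ≤ 84302 sq ft: 77566 ≤ 84302 is true
  proposed use ∈ {agricultural, industrial, mixed, residential}: residential is in the set → true
  lot area ≤ 2941 sq ft: 77566 ≤ 2941 is false
  front setback ≥ 28 ft: 8 ≥ 28 is false
  fees paid in full: no → false
  variance granted: yes → true
  plans stamped by licensed engineer: no → false
  parcel in flood zone: yes → true
  number of stories < 3: 5 < 3 is false
  lot coverage > 23%: 16 > 23 is false
  NOT in historic district: yes → false
  NOT fees paid in full: no → true
  zoning ∈ {C1, M1, R3}: C2 is not in the set → false
Combine:
[1.1] exactly-one(true, true, true) = false
[1.2.1.1] false AND false AND false AND true = false
[1.2.1] NOT false = true
[1.2] NOT true = false
[1] false → false (antecedent false ⇒ implication holds) = true
[2.1.1] false AND true = false
[2.1.2] exactly-one(false, false) = false
[2.1.3] false AND true = false
[2.1.4.1] true OR false = true
[2.1.4] NOT true = false
[2.1] false OR false OR false OR false = false
[2] NOT false = true
[root] true → true = true
Overall: true → issued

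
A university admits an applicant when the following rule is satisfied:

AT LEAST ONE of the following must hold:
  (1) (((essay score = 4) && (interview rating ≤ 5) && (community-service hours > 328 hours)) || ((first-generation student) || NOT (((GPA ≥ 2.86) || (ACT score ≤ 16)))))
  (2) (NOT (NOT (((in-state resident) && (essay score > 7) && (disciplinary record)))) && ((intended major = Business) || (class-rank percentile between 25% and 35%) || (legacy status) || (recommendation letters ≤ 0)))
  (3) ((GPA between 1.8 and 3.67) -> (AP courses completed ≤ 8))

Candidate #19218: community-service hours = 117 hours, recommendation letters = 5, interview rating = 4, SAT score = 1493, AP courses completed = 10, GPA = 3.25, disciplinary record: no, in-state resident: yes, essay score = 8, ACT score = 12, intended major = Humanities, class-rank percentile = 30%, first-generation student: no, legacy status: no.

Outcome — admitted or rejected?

Rejected

Atomic conditions:
  essay score = 4: 8 == 4 is false
  interview rating ≤ 5: 4 ≤ 5 is true
  community-service hours > 328 hours: 117 > 328 is false
  first-generation student: no → false
  GPA ≥ 2.86: 3.25 ≥ 2.86 is true
  ACT score ≤ 16: 12 ≤ 16 is true
  in-state resident: yes → true
  essay score > 7: 8 > 7 is true
  disciplinary record: no → false
  intended major = Business: Humanities == Business is false
  class-rank percentile between 25% and 35%: 30 in [25, 35] is true
  legacy status: no → false
  recommendation letters ≤ 0: 5 ≤ 0 is false
  GPA between 1.8 and 3.67: 3.25 in [1.8, 3.67] is true
  AP courses completed ≤ 8: 10 ≤ 8 is false
Combine:
[1.1] false AND true AND false = false
[1.2.2.1] true OR true = true
[1.2.2] NOT true = false
[1.2] false OR false = false
[1] false OR false = false
[2.1.1.1] true AND true AND false = false
[2.1.1] NOT false = true
[2.1] NOT true = false
[2.2] false OR true OR false OR false = true
[2] false AND true = false
[3] true → false = false
[root] false OR false OR false = false
Overall: false → rejected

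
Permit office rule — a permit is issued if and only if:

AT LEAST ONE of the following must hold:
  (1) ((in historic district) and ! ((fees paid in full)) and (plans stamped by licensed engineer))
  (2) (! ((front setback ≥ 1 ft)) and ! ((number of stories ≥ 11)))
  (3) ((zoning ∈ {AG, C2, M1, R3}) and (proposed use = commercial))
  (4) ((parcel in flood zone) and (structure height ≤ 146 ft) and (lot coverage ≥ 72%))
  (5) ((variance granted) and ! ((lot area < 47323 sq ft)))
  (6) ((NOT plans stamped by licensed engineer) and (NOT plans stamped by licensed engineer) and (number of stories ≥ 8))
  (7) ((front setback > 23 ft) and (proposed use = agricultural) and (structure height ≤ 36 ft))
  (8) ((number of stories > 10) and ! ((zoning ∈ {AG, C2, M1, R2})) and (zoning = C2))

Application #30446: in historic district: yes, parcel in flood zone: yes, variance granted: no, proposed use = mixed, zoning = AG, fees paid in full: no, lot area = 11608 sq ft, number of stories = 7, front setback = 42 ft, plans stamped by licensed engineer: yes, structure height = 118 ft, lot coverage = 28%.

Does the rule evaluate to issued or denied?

Atomic conditions:
  in historic district: yes → true
  fees paid in full: no → false
  plans stamped by licensed engineer: yes → true
  front setback ≥ 1 ft: 42 ≥ 1 is true
  number of stories ≥ 11: 7 ≥ 11 is false
  zoning ∈ {AG, C2, M1, R3}: AG is in the set → true
  proposed use = commercial: mixed == commercial is false
  parcel in flood zone: yes → true
  structure height ≤ 146 ft: 118 ≤ 146 is true
  lot coverage ≥ 72%: 28 ≥ 72 is false
  variance granted: no → false
  lot area < 47323 sq ft: 11608 < 47323 is true
  NOT plans stamped by licensed engineer: yes → false
  number of stories ≥ 8: 7 ≥ 8 is false
  front setback > 23 ft: 42 > 23 is true
  proposed use = agricultural: mixed == agricultural is false
  structure height ≤ 36 ft: 118 ≤ 36 is false
  number of stories > 10: 7 > 10 is false
  zoning ∈ {AG, C2, M1, R2}: AG is in the set → true
  zoning = C2: AG == C2 is false
Combine:
[1.2] NOT false = true
[1] true AND true AND true = true
[2.1] NOT true = false
[2.2] NOT false = true
[2] false AND true = false
[3] true AND false = false
[4] true AND true AND false = false
[5.2] NOT true = false
[5] false AND false = false
[6] false AND false AND false = false
[7] true AND false AND false = false
[8.2] NOT true = false
[8] false AND false AND false = false
[root] true OR false OR false OR false OR false OR false OR false OR false = true
Overall: true → issued

Issued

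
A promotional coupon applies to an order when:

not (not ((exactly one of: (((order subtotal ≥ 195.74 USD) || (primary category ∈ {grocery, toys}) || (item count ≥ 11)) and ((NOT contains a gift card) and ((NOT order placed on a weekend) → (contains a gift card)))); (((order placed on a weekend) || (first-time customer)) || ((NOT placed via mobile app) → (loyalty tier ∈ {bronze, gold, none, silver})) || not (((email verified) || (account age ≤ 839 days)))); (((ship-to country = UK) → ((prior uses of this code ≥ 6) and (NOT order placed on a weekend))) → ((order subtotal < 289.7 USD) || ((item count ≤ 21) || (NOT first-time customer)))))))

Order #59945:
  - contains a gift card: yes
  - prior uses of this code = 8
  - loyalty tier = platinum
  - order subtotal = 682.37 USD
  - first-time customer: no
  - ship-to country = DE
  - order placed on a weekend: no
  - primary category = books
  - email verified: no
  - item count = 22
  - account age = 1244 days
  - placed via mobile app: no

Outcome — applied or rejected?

Rejected

Atomic conditions:
  order subtotal ≥ 195.74 USD: 682.37 ≥ 195.74 is true
  primary category ∈ {grocery, toys}: books is not in the set → false
  item count ≥ 11: 22 ≥ 11 is true
  NOT contains a gift card: yes → false
  NOT order placed on a weekend: no → true
  contains a gift card: yes → true
  order placed on a weekend: no → false
  first-time customer: no → false
  NOT placed via mobile app: no → true
  loyalty tier ∈ {bronze, gold, none, silver}: platinum is not in the set → false
  email verified: no → false
  account age ≤ 839 days: 1244 ≤ 839 is false
  ship-to country = UK: DE == UK is false
  prior uses of this code ≥ 6: 8 ≥ 6 is true
  order subtotal < 289.7 USD: 682.37 < 289.7 is false
  item count ≤ 21: 22 ≤ 21 is false
  NOT first-time customer: no → true
Combine:
[1.1.1.1] true OR false OR true = true
[1.1.1.2.2] true → true = true
[1.1.1.2] false AND true = false
[1.1.1] true AND false = false
[1.1.2.1] false OR false = false
[1.1.2.2] true → false = false
[1.1.2.3.1] false OR false = false
[1.1.2.3] NOT false = true
[1.1.2] false OR false OR true = true
[1.1.3.1.2] true AND true = true
[1.1.3.1] false → true (antecedent false ⇒ implication holds) = true
[1.1.3.2.2] false OR true = true
[1.1.3.2] false OR true = true
[1.1.3] true → true = true
[1.1] exactly-one(false, true, true) = false
[1] NOT false = true
[root] NOT true = false
Overall: false → rejected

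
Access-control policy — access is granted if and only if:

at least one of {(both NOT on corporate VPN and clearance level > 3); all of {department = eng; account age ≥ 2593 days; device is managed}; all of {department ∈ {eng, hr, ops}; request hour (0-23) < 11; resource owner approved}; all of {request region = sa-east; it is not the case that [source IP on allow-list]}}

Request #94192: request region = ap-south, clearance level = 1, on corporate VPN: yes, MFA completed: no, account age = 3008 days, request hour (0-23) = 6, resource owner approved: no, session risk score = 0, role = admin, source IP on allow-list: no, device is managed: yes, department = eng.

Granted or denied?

Atomic conditions:
  NOT on corporate VPN: yes → false
  clearance level > 3: 1 > 3 is false
  department = eng: eng == eng is true
  account age ≥ 2593 days: 3008 ≥ 2593 is true
  device is managed: yes → true
  department ∈ {eng, hr, ops}: eng is in the set → true
  request hour (0-23) < 11: 6 < 11 is true
  resource owner approved: no → false
  request region = sa-east: ap-south == sa-east is false
  source IP on allow-list: no → false
Combine:
[1] false AND false = false
[2] true AND true AND true = true
[3] true AND true AND false = false
[4.2] NOT false = true
[4] false AND true = false
[root] false OR true OR false OR false = true
Overall: true → granted

Granted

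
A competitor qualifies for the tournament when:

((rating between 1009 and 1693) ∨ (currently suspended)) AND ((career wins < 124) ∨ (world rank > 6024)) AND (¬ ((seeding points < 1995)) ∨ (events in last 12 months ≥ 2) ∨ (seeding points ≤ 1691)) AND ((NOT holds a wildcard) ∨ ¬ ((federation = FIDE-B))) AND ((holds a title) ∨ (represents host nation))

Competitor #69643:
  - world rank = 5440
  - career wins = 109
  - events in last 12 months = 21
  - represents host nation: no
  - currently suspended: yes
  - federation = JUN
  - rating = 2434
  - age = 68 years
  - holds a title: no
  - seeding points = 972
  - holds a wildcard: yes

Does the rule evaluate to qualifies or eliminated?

Atomic conditions:
  rating between 1009 and 1693: 2434 in [1009, 1693] is false
  currently suspended: yes → true
  career wins < 124: 109 < 124 is true
  world rank > 6024: 5440 > 6024 is false
  seeding points < 1995: 972 < 1995 is true
  events in last 12 months ≥ 2: 21 ≥ 2 is true
  seeding points ≤ 1691: 972 ≤ 1691 is true
  NOT holds a wildcard: yes → false
  federation = FIDE-B: JUN == FIDE-B is false
  holds a title: no → false
  represents host nation: no → false
Combine:
[1] false OR true = true
[2] true OR false = true
[3.1] NOT true = false
[3] false OR true OR true = true
[4.2] NOT false = true
[4] false OR true = true
[5] false OR false = false
[root] true AND true AND true AND true AND false = false
Overall: false → eliminated

Eliminated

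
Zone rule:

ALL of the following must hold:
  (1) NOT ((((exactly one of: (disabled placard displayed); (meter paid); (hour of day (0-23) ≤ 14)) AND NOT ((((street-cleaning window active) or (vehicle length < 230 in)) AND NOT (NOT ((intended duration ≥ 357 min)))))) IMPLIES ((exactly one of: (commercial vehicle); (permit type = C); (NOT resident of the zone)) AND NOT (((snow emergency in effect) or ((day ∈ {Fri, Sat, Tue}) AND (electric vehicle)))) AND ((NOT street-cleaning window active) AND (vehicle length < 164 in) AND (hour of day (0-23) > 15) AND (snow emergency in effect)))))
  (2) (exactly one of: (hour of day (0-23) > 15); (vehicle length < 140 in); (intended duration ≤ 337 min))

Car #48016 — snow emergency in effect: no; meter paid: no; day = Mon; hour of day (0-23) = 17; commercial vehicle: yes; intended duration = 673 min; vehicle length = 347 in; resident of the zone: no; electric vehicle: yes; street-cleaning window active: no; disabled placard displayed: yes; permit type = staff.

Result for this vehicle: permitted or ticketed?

Atomic conditions:
  disabled placard displayed: yes → true
  meter paid: no → false
  hour of day (0-23) ≤ 14: 17 ≤ 14 is false
  street-cleaning window active: no → false
  vehicle length < 230 in: 347 < 230 is false
  intended duration ≥ 357 min: 673 ≥ 357 is true
  commercial vehicle: yes → true
  permit type = C: staff == C is false
  NOT resident of the zone: no → true
  snow emergency in effect: no → false
  day ∈ {Fri, Sat, Tue}: Mon is not in the set → false
  electric vehicle: yes → true
  NOT street-cleaning window active: no → true
  vehicle length < 164 in: 347 < 164 is false
  hour of day (0-23) > 15: 17 > 15 is true
  vehicle length < 140 in: 347 < 140 is false
  intended duration ≤ 337 min: 673 ≤ 337 is false
Combine:
[1.1.1.1] exactly-one(true, false, false) = true
[1.1.1.2.1.1] false OR false = false
[1.1.1.2.1.2.1] NOT true = false
[1.1.1.2.1.2] NOT false = true
[1.1.1.2.1] false AND true = false
[1.1.1.2] NOT false = true
[1.1.1] true AND true = true
[1.1.2.1] exactly-one(true, false, true) = false
[1.1.2.2.1.2] false AND true = false
[1.1.2.2.1] false OR false = false
[1.1.2.2] NOT false = true
[1.1.2.3] true AND false AND true AND false = false
[1.1.2] false AND true AND false = false
[1.1] true → false = false
[1] NOT false = true
[2] exactly-one(true, false, false) = true
[root] true AND true = true
Overall: true → permitted

Permitted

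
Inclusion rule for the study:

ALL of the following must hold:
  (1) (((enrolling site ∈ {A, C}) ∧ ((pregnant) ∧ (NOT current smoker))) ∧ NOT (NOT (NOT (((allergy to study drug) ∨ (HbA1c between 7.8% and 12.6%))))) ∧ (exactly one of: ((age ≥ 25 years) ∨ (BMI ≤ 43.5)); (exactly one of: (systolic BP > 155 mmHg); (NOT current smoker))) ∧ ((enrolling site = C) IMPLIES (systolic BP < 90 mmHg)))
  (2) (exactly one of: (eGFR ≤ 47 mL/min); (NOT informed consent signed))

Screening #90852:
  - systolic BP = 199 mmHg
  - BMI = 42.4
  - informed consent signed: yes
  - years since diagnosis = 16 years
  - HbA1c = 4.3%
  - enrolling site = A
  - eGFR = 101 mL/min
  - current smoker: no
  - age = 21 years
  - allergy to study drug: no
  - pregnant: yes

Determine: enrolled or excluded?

Excluded

Atomic conditions:
  enrolling site ∈ {A, C}: A is in the set → true
  pregnant: yes → true
  NOT current smoker: no → true
  allergy to study drug: no → false
  HbA1c between 7.8% and 12.6%: 4.3 in [7.8, 12.6] is false
  age ≥ 25 years: 21 ≥ 25 is false
  BMI ≤ 43.5: 42.4 ≤ 43.5 is true
  systolic BP > 155 mmHg: 199 > 155 is true
  enrolling site = C: A == C is false
  systolic BP < 90 mmHg: 199 < 90 is false
  eGFR ≤ 47 mL/min: 101 ≤ 47 is false
  NOT informed consent signed: yes → false
Combine:
[1.1.2] true AND true = true
[1.1] true AND true = true
[1.2.1.1.1] false OR false = false
[1.2.1.1] NOT false = true
[1.2.1] NOT true = false
[1.2] NOT false = true
[1.3.1] false OR true = true
[1.3.2] exactly-one(true, true) = false
[1.3] exactly-one(true, false) = true
[1.4] false → false (antecedent false ⇒ implication holds) = true
[1] true AND true AND true AND true = true
[2] exactly-one(false, false) = false
[root] true AND false = false
Overall: false → excluded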